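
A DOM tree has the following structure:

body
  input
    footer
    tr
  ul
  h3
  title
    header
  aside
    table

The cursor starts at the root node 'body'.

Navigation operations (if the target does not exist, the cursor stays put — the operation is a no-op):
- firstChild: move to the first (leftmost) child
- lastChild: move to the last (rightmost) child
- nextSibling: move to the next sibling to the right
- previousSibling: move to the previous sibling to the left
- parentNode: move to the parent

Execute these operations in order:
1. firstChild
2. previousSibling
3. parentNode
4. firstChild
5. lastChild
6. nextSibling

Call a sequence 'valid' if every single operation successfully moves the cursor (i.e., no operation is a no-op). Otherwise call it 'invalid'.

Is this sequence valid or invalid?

After 1 (firstChild): input
After 2 (previousSibling): input (no-op, stayed)
After 3 (parentNode): body
After 4 (firstChild): input
After 5 (lastChild): tr
After 6 (nextSibling): tr (no-op, stayed)

Answer: invalid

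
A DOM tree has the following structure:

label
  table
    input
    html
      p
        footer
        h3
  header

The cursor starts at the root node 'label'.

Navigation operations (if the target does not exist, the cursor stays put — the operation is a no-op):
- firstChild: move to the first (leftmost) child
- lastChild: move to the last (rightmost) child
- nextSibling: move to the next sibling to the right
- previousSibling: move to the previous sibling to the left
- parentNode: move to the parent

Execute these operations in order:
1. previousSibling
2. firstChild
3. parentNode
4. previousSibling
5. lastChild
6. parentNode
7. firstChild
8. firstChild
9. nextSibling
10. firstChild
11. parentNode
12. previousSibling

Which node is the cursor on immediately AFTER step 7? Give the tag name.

Answer: table

Derivation:
After 1 (previousSibling): label (no-op, stayed)
After 2 (firstChild): table
After 3 (parentNode): label
After 4 (previousSibling): label (no-op, stayed)
After 5 (lastChild): header
After 6 (parentNode): label
After 7 (firstChild): table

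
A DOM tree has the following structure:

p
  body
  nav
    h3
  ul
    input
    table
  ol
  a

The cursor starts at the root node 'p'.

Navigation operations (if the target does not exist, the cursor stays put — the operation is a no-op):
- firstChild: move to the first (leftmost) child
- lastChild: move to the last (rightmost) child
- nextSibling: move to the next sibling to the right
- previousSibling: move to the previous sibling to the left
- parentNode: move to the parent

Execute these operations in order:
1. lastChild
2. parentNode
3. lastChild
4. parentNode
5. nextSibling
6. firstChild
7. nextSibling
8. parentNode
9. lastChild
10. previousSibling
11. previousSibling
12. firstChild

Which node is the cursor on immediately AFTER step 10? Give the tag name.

Answer: ol

Derivation:
After 1 (lastChild): a
After 2 (parentNode): p
After 3 (lastChild): a
After 4 (parentNode): p
After 5 (nextSibling): p (no-op, stayed)
After 6 (firstChild): body
After 7 (nextSibling): nav
After 8 (parentNode): p
After 9 (lastChild): a
After 10 (previousSibling): ol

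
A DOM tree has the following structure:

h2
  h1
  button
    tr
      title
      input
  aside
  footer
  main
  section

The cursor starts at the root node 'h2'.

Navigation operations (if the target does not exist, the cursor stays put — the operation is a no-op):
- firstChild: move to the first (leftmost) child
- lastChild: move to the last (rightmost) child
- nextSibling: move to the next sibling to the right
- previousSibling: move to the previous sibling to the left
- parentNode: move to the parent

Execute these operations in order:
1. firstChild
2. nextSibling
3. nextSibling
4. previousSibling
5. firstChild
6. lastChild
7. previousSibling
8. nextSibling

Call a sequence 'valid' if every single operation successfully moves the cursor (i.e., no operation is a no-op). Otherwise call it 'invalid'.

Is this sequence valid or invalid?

Answer: valid

Derivation:
After 1 (firstChild): h1
After 2 (nextSibling): button
After 3 (nextSibling): aside
After 4 (previousSibling): button
After 5 (firstChild): tr
After 6 (lastChild): input
After 7 (previousSibling): title
After 8 (nextSibling): input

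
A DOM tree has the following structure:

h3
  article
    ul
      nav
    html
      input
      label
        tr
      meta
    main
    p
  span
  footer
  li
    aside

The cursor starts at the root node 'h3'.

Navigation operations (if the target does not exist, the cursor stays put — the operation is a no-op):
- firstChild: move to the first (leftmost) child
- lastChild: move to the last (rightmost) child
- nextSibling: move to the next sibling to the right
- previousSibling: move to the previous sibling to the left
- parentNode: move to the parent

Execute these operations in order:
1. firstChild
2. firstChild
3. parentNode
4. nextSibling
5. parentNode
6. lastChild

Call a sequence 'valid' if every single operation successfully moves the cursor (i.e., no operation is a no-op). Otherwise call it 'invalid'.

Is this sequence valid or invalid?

Answer: valid

Derivation:
After 1 (firstChild): article
After 2 (firstChild): ul
After 3 (parentNode): article
After 4 (nextSibling): span
After 5 (parentNode): h3
After 6 (lastChild): li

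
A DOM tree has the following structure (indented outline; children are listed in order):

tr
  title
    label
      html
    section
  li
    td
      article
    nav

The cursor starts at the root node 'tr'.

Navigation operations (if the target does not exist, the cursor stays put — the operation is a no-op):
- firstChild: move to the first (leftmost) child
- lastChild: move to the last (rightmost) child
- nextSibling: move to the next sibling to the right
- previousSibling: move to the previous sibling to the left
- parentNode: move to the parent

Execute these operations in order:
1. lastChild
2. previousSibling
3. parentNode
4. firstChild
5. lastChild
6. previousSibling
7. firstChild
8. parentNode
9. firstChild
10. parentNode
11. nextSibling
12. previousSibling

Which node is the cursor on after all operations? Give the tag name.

Answer: label

Derivation:
After 1 (lastChild): li
After 2 (previousSibling): title
After 3 (parentNode): tr
After 4 (firstChild): title
After 5 (lastChild): section
After 6 (previousSibling): label
After 7 (firstChild): html
After 8 (parentNode): label
After 9 (firstChild): html
After 10 (parentNode): label
After 11 (nextSibling): section
After 12 (previousSibling): label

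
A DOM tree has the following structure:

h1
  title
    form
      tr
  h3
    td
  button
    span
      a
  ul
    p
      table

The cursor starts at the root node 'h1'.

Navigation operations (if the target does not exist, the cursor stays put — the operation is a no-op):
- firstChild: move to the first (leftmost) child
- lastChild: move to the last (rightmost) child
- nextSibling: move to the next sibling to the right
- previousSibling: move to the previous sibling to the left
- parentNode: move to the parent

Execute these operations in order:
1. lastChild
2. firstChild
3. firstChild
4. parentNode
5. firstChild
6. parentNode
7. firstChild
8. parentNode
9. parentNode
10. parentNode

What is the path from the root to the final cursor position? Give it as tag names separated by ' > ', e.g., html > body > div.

Answer: h1

Derivation:
After 1 (lastChild): ul
After 2 (firstChild): p
After 3 (firstChild): table
After 4 (parentNode): p
After 5 (firstChild): table
After 6 (parentNode): p
After 7 (firstChild): table
After 8 (parentNode): p
After 9 (parentNode): ul
After 10 (parentNode): h1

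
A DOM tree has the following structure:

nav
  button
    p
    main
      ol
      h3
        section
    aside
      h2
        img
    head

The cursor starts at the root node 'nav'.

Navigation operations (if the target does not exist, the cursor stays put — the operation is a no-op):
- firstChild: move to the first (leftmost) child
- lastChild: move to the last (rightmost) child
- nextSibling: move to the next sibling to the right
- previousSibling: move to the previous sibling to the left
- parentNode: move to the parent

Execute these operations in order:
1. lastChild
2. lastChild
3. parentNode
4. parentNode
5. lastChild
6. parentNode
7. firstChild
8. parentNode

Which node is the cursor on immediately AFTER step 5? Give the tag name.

Answer: button

Derivation:
After 1 (lastChild): button
After 2 (lastChild): head
After 3 (parentNode): button
After 4 (parentNode): nav
After 5 (lastChild): button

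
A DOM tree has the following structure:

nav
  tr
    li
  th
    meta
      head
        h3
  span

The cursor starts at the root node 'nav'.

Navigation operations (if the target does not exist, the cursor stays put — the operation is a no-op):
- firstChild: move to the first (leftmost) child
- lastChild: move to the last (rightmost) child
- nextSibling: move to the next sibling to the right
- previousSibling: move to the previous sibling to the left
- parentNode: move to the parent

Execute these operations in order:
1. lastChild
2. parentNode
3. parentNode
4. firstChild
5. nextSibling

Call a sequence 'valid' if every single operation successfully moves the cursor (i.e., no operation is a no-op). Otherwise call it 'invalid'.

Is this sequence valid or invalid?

After 1 (lastChild): span
After 2 (parentNode): nav
After 3 (parentNode): nav (no-op, stayed)
After 4 (firstChild): tr
After 5 (nextSibling): th

Answer: invalid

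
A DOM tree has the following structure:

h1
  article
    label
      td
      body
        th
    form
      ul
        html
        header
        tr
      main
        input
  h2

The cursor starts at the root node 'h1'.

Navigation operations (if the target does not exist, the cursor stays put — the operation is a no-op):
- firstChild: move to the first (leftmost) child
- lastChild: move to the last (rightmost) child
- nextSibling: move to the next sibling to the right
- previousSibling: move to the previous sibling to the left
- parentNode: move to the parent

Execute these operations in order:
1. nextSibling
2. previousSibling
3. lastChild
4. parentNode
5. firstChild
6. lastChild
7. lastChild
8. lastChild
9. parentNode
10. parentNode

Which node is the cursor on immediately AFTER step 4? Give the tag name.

After 1 (nextSibling): h1 (no-op, stayed)
After 2 (previousSibling): h1 (no-op, stayed)
After 3 (lastChild): h2
After 4 (parentNode): h1

Answer: h1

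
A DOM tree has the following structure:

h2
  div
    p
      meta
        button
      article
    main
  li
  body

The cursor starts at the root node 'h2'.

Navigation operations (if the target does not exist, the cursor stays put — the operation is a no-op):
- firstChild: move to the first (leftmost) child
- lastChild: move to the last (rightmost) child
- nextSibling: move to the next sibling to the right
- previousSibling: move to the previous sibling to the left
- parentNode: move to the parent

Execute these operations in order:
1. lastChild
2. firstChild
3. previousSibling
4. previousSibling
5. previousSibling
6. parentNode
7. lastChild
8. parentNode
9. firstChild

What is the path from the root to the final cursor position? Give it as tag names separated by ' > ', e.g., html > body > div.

After 1 (lastChild): body
After 2 (firstChild): body (no-op, stayed)
After 3 (previousSibling): li
After 4 (previousSibling): div
After 5 (previousSibling): div (no-op, stayed)
After 6 (parentNode): h2
After 7 (lastChild): body
After 8 (parentNode): h2
After 9 (firstChild): div

Answer: h2 > div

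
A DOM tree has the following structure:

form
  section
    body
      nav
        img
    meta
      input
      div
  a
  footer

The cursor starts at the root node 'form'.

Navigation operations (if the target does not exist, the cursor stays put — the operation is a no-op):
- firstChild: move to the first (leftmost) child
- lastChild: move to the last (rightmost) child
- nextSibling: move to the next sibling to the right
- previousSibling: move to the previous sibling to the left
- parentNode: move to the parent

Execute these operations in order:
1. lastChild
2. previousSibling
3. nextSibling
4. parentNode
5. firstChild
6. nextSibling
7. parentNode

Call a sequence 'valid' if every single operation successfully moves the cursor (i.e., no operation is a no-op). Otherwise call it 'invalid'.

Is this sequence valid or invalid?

Answer: valid

Derivation:
After 1 (lastChild): footer
After 2 (previousSibling): a
After 3 (nextSibling): footer
After 4 (parentNode): form
After 5 (firstChild): section
After 6 (nextSibling): a
After 7 (parentNode): form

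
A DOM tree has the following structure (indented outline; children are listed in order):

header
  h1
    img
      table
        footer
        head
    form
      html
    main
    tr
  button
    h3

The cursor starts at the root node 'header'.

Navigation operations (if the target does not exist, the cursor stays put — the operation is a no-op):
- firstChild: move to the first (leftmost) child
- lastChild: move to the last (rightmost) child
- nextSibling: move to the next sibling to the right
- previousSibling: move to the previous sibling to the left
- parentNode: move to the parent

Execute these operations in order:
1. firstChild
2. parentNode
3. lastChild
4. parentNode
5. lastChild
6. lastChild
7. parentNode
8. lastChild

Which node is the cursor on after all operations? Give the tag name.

Answer: h3

Derivation:
After 1 (firstChild): h1
After 2 (parentNode): header
After 3 (lastChild): button
After 4 (parentNode): header
After 5 (lastChild): button
After 6 (lastChild): h3
After 7 (parentNode): button
After 8 (lastChild): h3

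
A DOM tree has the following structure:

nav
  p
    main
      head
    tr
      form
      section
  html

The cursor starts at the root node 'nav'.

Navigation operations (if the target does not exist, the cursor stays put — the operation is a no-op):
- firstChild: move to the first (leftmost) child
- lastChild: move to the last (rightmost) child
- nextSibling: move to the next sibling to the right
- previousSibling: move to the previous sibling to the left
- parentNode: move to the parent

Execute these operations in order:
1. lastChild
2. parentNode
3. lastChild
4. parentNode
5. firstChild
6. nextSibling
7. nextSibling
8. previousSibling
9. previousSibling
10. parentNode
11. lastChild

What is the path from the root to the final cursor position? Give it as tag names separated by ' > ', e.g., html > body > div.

After 1 (lastChild): html
After 2 (parentNode): nav
After 3 (lastChild): html
After 4 (parentNode): nav
After 5 (firstChild): p
After 6 (nextSibling): html
After 7 (nextSibling): html (no-op, stayed)
After 8 (previousSibling): p
After 9 (previousSibling): p (no-op, stayed)
After 10 (parentNode): nav
After 11 (lastChild): html

Answer: nav > html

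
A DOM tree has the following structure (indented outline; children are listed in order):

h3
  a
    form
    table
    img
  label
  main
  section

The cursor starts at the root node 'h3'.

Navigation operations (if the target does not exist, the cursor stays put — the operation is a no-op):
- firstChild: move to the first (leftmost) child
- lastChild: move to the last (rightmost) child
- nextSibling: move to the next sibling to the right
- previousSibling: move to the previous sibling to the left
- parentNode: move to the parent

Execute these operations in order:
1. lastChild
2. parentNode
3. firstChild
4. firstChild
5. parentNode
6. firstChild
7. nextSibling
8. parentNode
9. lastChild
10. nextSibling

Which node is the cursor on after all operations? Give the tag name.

After 1 (lastChild): section
After 2 (parentNode): h3
After 3 (firstChild): a
After 4 (firstChild): form
After 5 (parentNode): a
After 6 (firstChild): form
After 7 (nextSibling): table
After 8 (parentNode): a
After 9 (lastChild): img
After 10 (nextSibling): img (no-op, stayed)

Answer: img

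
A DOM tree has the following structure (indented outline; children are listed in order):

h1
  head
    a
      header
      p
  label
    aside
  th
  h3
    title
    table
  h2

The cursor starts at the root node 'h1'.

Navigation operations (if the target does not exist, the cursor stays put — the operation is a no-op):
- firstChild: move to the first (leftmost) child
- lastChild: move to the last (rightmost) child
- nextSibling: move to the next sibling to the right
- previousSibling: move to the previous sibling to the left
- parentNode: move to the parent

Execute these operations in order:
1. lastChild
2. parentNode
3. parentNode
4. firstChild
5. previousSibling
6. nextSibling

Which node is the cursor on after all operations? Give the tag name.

Answer: label

Derivation:
After 1 (lastChild): h2
After 2 (parentNode): h1
After 3 (parentNode): h1 (no-op, stayed)
After 4 (firstChild): head
After 5 (previousSibling): head (no-op, stayed)
After 6 (nextSibling): label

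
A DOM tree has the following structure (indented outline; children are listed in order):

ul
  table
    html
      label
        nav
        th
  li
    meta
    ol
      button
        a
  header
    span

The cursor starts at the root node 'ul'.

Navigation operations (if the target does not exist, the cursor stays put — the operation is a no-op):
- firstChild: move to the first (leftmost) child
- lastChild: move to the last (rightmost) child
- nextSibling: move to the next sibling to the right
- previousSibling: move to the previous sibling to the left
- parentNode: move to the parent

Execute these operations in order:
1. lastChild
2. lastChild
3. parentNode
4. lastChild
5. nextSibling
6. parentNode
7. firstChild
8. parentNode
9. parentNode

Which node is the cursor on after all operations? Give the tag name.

Answer: ul

Derivation:
After 1 (lastChild): header
After 2 (lastChild): span
After 3 (parentNode): header
After 4 (lastChild): span
After 5 (nextSibling): span (no-op, stayed)
After 6 (parentNode): header
After 7 (firstChild): span
After 8 (parentNode): header
After 9 (parentNode): ul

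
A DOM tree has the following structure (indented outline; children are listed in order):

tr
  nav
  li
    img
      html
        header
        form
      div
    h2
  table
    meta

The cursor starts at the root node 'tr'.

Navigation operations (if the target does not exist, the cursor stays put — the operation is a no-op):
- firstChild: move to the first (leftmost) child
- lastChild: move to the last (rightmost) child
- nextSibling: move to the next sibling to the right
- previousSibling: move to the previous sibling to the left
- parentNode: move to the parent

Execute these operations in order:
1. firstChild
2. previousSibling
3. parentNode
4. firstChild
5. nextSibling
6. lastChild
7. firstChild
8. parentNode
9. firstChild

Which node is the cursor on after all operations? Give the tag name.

After 1 (firstChild): nav
After 2 (previousSibling): nav (no-op, stayed)
After 3 (parentNode): tr
After 4 (firstChild): nav
After 5 (nextSibling): li
After 6 (lastChild): h2
After 7 (firstChild): h2 (no-op, stayed)
After 8 (parentNode): li
After 9 (firstChild): img

Answer: img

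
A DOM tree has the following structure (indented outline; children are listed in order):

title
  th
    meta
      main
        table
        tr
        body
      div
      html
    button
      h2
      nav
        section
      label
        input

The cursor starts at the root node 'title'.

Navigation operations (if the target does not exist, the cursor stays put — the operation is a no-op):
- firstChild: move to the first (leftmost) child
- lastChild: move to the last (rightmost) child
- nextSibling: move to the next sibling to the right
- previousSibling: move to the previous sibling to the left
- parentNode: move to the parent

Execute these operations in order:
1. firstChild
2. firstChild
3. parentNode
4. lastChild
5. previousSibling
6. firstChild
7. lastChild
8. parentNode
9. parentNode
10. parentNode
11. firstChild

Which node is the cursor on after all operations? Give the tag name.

Answer: meta

Derivation:
After 1 (firstChild): th
After 2 (firstChild): meta
After 3 (parentNode): th
After 4 (lastChild): button
After 5 (previousSibling): meta
After 6 (firstChild): main
After 7 (lastChild): body
After 8 (parentNode): main
After 9 (parentNode): meta
After 10 (parentNode): th
After 11 (firstChild): meta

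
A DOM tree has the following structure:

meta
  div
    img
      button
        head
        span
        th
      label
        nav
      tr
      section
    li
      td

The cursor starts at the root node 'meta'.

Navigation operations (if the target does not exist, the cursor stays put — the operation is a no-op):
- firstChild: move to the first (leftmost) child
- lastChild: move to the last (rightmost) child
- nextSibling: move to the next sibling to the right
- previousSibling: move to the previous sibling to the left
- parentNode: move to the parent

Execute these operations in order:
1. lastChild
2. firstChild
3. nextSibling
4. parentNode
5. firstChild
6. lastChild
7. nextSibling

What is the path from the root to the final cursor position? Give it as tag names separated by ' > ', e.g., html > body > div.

After 1 (lastChild): div
After 2 (firstChild): img
After 3 (nextSibling): li
After 4 (parentNode): div
After 5 (firstChild): img
After 6 (lastChild): section
After 7 (nextSibling): section (no-op, stayed)

Answer: meta > div > img > section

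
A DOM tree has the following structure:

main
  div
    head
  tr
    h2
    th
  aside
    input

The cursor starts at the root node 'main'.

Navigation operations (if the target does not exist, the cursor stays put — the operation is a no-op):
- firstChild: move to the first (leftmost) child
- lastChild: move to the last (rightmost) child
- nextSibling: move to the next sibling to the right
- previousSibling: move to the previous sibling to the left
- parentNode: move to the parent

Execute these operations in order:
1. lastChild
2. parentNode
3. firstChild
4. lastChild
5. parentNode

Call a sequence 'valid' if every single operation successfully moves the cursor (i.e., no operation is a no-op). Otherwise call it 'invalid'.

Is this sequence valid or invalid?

After 1 (lastChild): aside
After 2 (parentNode): main
After 3 (firstChild): div
After 4 (lastChild): head
After 5 (parentNode): div

Answer: valid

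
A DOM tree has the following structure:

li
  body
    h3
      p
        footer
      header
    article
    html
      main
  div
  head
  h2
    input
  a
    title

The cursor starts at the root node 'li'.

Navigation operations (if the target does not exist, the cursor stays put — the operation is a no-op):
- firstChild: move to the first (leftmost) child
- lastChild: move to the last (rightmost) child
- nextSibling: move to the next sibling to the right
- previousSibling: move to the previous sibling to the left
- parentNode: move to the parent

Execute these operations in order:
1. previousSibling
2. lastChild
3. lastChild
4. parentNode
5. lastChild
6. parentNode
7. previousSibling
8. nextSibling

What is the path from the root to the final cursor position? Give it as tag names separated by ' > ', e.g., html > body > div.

After 1 (previousSibling): li (no-op, stayed)
After 2 (lastChild): a
After 3 (lastChild): title
After 4 (parentNode): a
After 5 (lastChild): title
After 6 (parentNode): a
After 7 (previousSibling): h2
After 8 (nextSibling): a

Answer: li > a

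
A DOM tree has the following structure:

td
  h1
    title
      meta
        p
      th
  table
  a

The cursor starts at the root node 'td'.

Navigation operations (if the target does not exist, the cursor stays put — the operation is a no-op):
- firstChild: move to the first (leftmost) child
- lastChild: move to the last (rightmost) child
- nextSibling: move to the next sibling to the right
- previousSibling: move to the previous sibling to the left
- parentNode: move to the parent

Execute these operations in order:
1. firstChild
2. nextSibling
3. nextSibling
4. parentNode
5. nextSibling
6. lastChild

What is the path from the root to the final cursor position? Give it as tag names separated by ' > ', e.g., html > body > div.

After 1 (firstChild): h1
After 2 (nextSibling): table
After 3 (nextSibling): a
After 4 (parentNode): td
After 5 (nextSibling): td (no-op, stayed)
After 6 (lastChild): a

Answer: td > a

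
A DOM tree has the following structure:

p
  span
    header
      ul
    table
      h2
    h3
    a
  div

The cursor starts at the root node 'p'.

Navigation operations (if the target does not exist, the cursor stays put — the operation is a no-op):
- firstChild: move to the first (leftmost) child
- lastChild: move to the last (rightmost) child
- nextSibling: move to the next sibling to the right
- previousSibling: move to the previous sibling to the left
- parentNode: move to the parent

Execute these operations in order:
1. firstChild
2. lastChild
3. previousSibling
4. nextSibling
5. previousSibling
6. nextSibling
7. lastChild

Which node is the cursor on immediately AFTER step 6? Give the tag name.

Answer: a

Derivation:
After 1 (firstChild): span
After 2 (lastChild): a
After 3 (previousSibling): h3
After 4 (nextSibling): a
After 5 (previousSibling): h3
After 6 (nextSibling): a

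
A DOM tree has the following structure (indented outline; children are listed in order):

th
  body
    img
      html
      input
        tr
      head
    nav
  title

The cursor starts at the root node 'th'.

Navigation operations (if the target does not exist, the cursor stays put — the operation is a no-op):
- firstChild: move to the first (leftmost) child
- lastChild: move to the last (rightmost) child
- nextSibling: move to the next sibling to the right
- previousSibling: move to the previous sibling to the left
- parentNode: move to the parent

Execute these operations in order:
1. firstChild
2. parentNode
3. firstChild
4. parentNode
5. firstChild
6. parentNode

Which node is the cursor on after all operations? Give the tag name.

After 1 (firstChild): body
After 2 (parentNode): th
After 3 (firstChild): body
After 4 (parentNode): th
After 5 (firstChild): body
After 6 (parentNode): th

Answer: th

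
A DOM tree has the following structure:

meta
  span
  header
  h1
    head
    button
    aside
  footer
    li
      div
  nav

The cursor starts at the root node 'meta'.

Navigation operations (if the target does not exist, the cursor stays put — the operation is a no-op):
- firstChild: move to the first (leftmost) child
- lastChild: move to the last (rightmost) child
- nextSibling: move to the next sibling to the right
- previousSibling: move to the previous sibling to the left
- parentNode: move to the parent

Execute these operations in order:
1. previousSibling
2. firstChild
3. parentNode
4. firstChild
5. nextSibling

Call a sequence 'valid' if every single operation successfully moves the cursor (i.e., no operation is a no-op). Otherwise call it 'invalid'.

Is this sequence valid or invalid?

Answer: invalid

Derivation:
After 1 (previousSibling): meta (no-op, stayed)
After 2 (firstChild): span
After 3 (parentNode): meta
After 4 (firstChild): span
After 5 (nextSibling): header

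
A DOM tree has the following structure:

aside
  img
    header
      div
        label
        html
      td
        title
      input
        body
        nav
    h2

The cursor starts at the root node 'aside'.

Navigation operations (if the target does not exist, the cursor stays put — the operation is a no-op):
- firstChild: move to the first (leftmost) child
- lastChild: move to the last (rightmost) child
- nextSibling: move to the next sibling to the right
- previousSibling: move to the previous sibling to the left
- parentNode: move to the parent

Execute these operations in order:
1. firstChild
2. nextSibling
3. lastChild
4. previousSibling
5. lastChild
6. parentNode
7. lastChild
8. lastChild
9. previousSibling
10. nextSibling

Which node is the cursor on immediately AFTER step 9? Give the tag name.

Answer: body

Derivation:
After 1 (firstChild): img
After 2 (nextSibling): img (no-op, stayed)
After 3 (lastChild): h2
After 4 (previousSibling): header
After 5 (lastChild): input
After 6 (parentNode): header
After 7 (lastChild): input
After 8 (lastChild): nav
After 9 (previousSibling): body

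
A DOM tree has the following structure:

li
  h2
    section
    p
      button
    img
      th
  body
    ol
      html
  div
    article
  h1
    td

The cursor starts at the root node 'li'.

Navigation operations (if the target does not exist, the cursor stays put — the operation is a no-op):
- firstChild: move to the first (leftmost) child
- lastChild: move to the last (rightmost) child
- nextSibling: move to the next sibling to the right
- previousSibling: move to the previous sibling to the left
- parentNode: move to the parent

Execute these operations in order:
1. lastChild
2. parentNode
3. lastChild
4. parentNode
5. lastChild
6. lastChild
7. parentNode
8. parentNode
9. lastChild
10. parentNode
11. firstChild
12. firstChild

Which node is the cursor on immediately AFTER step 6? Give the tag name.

After 1 (lastChild): h1
After 2 (parentNode): li
After 3 (lastChild): h1
After 4 (parentNode): li
After 5 (lastChild): h1
After 6 (lastChild): td

Answer: td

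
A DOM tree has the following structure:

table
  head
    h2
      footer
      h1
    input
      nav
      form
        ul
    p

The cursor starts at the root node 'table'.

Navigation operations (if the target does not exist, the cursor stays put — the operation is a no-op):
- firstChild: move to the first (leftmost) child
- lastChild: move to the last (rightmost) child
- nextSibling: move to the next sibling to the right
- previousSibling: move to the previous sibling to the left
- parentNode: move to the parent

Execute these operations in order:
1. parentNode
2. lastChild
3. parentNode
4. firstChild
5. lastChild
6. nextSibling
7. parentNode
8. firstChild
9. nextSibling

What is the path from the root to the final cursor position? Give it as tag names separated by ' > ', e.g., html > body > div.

Answer: table > head > input

Derivation:
After 1 (parentNode): table (no-op, stayed)
After 2 (lastChild): head
After 3 (parentNode): table
After 4 (firstChild): head
After 5 (lastChild): p
After 6 (nextSibling): p (no-op, stayed)
After 7 (parentNode): head
After 8 (firstChild): h2
After 9 (nextSibling): input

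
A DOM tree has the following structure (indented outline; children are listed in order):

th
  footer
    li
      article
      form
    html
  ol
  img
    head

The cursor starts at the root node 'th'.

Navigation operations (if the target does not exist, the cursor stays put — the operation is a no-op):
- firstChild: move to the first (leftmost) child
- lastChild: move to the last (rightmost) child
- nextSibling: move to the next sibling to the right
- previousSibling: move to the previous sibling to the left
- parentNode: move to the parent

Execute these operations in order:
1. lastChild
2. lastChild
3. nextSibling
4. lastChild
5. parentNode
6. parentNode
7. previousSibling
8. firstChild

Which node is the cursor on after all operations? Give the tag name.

Answer: footer

Derivation:
After 1 (lastChild): img
After 2 (lastChild): head
After 3 (nextSibling): head (no-op, stayed)
After 4 (lastChild): head (no-op, stayed)
After 5 (parentNode): img
After 6 (parentNode): th
After 7 (previousSibling): th (no-op, stayed)
After 8 (firstChild): footer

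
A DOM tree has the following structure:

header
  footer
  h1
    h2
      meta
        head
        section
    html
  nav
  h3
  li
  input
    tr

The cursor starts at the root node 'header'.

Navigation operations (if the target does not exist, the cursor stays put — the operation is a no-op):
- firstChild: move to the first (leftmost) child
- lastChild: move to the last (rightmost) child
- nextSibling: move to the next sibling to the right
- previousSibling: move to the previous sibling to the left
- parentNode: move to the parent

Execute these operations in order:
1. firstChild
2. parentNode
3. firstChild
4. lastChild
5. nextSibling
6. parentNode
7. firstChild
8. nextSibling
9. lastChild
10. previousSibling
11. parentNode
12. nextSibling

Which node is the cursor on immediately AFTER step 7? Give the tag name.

After 1 (firstChild): footer
After 2 (parentNode): header
After 3 (firstChild): footer
After 4 (lastChild): footer (no-op, stayed)
After 5 (nextSibling): h1
After 6 (parentNode): header
After 7 (firstChild): footer

Answer: footer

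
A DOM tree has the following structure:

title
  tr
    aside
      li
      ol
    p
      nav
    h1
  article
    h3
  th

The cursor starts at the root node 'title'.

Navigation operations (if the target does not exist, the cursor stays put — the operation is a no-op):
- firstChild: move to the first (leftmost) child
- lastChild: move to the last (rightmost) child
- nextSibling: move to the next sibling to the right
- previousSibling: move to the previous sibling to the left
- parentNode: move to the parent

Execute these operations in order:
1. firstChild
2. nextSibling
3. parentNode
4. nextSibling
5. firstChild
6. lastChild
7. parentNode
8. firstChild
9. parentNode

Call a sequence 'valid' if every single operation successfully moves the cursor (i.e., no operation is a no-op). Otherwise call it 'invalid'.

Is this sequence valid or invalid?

After 1 (firstChild): tr
After 2 (nextSibling): article
After 3 (parentNode): title
After 4 (nextSibling): title (no-op, stayed)
After 5 (firstChild): tr
After 6 (lastChild): h1
After 7 (parentNode): tr
After 8 (firstChild): aside
After 9 (parentNode): tr

Answer: invalid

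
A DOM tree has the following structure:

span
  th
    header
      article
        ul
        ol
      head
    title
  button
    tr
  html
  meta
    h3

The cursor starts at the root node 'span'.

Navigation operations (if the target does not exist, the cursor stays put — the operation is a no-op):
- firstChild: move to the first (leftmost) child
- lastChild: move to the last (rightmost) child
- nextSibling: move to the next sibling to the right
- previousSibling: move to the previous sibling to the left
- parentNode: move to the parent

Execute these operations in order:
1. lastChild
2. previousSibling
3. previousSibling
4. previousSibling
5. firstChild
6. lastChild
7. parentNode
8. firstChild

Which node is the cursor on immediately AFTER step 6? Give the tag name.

After 1 (lastChild): meta
After 2 (previousSibling): html
After 3 (previousSibling): button
After 4 (previousSibling): th
After 5 (firstChild): header
After 6 (lastChild): head

Answer: head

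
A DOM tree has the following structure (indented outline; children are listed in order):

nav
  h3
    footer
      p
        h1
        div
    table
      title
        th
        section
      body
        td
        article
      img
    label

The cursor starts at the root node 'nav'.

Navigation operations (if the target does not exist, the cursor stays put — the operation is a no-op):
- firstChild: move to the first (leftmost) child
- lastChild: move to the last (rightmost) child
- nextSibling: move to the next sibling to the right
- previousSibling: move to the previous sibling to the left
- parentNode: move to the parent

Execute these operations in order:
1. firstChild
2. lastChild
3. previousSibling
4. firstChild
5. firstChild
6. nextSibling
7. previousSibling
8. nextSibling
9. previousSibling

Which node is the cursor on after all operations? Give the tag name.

Answer: th

Derivation:
After 1 (firstChild): h3
After 2 (lastChild): label
After 3 (previousSibling): table
After 4 (firstChild): title
After 5 (firstChild): th
After 6 (nextSibling): section
After 7 (previousSibling): th
After 8 (nextSibling): section
After 9 (previousSibling): th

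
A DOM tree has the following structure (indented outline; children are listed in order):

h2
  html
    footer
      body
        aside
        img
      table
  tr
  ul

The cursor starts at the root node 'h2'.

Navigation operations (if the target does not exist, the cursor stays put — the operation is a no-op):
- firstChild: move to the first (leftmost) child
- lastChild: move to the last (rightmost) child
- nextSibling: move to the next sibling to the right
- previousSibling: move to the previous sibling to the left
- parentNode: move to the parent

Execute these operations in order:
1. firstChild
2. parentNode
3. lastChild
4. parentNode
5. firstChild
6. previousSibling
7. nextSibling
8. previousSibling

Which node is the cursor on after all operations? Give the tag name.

After 1 (firstChild): html
After 2 (parentNode): h2
After 3 (lastChild): ul
After 4 (parentNode): h2
After 5 (firstChild): html
After 6 (previousSibling): html (no-op, stayed)
After 7 (nextSibling): tr
After 8 (previousSibling): html

Answer: html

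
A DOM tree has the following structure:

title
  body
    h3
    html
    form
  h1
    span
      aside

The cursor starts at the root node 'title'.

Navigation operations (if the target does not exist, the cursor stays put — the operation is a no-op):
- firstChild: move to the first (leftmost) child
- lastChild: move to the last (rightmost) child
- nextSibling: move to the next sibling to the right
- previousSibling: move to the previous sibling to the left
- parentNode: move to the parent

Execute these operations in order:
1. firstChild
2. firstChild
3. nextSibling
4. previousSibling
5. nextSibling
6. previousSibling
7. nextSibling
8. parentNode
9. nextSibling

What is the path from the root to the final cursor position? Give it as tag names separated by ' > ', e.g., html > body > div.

After 1 (firstChild): body
After 2 (firstChild): h3
After 3 (nextSibling): html
After 4 (previousSibling): h3
After 5 (nextSibling): html
After 6 (previousSibling): h3
After 7 (nextSibling): html
After 8 (parentNode): body
After 9 (nextSibling): h1

Answer: title > h1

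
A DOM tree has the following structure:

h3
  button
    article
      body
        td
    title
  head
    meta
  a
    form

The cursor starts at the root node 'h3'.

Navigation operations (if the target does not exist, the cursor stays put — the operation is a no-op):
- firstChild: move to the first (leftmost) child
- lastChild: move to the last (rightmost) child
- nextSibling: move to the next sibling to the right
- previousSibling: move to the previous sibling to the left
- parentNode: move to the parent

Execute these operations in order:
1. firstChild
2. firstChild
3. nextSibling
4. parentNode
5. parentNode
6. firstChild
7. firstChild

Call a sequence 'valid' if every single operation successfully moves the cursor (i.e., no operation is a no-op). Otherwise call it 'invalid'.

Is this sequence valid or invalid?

After 1 (firstChild): button
After 2 (firstChild): article
After 3 (nextSibling): title
After 4 (parentNode): button
After 5 (parentNode): h3
After 6 (firstChild): button
After 7 (firstChild): article

Answer: valid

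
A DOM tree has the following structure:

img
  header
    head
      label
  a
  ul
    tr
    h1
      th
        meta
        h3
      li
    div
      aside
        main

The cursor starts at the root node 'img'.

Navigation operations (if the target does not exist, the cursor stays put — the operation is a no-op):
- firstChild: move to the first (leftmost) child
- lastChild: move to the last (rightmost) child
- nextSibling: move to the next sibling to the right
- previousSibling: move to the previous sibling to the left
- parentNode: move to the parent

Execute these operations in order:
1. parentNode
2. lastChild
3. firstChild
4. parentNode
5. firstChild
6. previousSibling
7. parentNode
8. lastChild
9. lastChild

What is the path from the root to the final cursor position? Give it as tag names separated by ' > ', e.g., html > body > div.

After 1 (parentNode): img (no-op, stayed)
After 2 (lastChild): ul
After 3 (firstChild): tr
After 4 (parentNode): ul
After 5 (firstChild): tr
After 6 (previousSibling): tr (no-op, stayed)
After 7 (parentNode): ul
After 8 (lastChild): div
After 9 (lastChild): aside

Answer: img > ul > div > aside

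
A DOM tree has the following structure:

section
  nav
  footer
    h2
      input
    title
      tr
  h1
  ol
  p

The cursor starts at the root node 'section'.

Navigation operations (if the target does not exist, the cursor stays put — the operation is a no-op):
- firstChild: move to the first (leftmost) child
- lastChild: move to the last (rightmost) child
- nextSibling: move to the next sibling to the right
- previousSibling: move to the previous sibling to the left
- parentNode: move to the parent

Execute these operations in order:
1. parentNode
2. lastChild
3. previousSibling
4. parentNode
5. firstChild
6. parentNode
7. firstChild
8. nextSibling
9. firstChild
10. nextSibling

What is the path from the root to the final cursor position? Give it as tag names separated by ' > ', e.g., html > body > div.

After 1 (parentNode): section (no-op, stayed)
After 2 (lastChild): p
After 3 (previousSibling): ol
After 4 (parentNode): section
After 5 (firstChild): nav
After 6 (parentNode): section
After 7 (firstChild): nav
After 8 (nextSibling): footer
After 9 (firstChild): h2
After 10 (nextSibling): title

Answer: section > footer > title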